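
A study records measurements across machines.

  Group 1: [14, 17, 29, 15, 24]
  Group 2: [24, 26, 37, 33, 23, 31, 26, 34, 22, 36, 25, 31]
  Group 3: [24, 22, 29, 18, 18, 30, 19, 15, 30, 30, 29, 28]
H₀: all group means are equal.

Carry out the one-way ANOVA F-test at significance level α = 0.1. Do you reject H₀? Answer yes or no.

Group means [19.80, 29.00, 24.33], grand mean 25.483
SSB = Σnᵢ(x̄ᵢ−x̄)² = 325.775; SSW = ΣΣ(x−x̄ᵢ)² = 827.467
MSB = 325.775/2 = 162.8874; MSW = 827.467/26 = 31.8256
F = MSB/MSW = 5.1181
df = (2, 26)
p-value (upper-tail) = 0.01336
At α=0.1: p < α → reject H₀

reject H₀: yes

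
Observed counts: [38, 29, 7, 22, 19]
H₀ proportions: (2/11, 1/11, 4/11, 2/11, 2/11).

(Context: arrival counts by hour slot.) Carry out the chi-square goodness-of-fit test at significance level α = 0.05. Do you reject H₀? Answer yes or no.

reject H₀: yes

n = 115; E_i = n·p_i = [20.91, 10.45, 41.82, 20.91, 20.91]
χ² = (38−20.91)²/20.91 + (29−10.45)²/10.45 + (7−41.82)²/41.82 + (22−20.91)²/20.91 + (19−20.91)²/20.91 = 76.0891
df = 4
p-value (upper-tail) = 0.00000
At α=0.05: p < α → reject H₀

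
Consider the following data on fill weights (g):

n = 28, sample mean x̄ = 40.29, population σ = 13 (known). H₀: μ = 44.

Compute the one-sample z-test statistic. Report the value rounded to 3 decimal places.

test statistic = -1.510

SE = σ/√n = 13/√28 = 2.4568
z = (x̄−μ₀)/SE = (40.29−44)/2.4568 = -1.5101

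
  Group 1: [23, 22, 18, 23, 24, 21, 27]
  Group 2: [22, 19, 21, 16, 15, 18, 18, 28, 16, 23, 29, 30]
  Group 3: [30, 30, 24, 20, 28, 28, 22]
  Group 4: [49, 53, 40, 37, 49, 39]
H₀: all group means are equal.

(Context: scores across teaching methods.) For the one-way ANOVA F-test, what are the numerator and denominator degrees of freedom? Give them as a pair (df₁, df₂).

degrees of freedom = [3, 28]

k = 4 groups, N = 32 total
df = (k−1, N−k) = (4−1, 32−4) = (3, 28)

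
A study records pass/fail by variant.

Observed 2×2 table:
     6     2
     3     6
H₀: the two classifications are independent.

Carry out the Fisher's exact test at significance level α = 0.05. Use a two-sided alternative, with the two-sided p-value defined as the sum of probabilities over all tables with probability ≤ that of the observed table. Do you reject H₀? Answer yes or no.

reject H₀: no

Margins: r₁=8, r₂=9, c₁=9, c₂=8, n=17
p_obs = C(8,6)·C(9,3)/C(17,9); sum pmf over tables with pmf ≤ p_obs
p-value (two-sided) = 0.15343
At α=0.05: p ≥ α → fail to reject H₀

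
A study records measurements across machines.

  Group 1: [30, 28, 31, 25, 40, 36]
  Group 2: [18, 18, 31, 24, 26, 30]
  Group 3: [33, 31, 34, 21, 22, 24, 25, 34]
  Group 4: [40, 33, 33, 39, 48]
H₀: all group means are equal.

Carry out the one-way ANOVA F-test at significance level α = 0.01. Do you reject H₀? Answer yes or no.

Group means [31.67, 24.50, 28.00, 38.60], grand mean 30.160
SSB = Σnᵢ(x̄ᵢ−x̄)² = 599.327; SSW = ΣΣ(x−x̄ᵢ)² = 678.033
MSB = 599.327/3 = 199.7756; MSW = 678.033/21 = 32.2873
F = MSB/MSW = 6.1874
df = (3, 21)
p-value (upper-tail) = 0.00351
At α=0.01: p < α → reject H₀

reject H₀: yes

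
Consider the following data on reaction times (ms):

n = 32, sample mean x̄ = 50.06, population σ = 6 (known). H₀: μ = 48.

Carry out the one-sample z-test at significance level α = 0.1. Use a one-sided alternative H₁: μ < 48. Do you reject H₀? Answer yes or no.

reject H₀: no

SE = σ/√n = 6/√32 = 1.0607
z = (x̄−μ₀)/SE = (50.06−48)/1.0607 = 1.9422
p-value (one-sided, H₁ less) = 0.97394
At α=0.1: p ≥ α → fail to reject H₀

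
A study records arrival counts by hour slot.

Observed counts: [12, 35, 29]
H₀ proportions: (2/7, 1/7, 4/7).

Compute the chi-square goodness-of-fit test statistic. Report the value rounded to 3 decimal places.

n = 76; E_i = n·p_i = [21.71, 10.86, 43.43]
χ² = (12−21.71)²/21.71 + (35−10.86)²/10.86 + (29−43.43)²/43.43 = 62.8257
df = 2

test statistic = 62.826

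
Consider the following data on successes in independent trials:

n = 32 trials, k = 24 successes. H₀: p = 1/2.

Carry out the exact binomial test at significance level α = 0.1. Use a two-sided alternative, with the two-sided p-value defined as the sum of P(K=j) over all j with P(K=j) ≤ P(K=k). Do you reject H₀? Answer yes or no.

reject H₀: yes

Exact binomial: n=32, k=24, p₀=1/2=0.5000
P(X=j) = C(n,j)·p₀^j·(1−p₀)^(n−j); p = Σ P(X=j) over j with P(X=j) ≤ P(X=24)
p-value (two-sided) = 0.00700
At α=0.1: p < α → reject H₀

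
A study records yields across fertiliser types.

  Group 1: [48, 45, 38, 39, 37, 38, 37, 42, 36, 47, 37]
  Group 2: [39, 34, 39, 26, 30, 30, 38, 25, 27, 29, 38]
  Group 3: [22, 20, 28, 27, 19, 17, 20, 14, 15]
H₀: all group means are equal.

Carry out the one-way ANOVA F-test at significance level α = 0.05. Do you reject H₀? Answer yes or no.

reject H₀: yes

Group means [40.36, 32.27, 20.22], grand mean 31.645
SSB = Σnᵢ(x̄ᵢ−x̄)² = 2014.814; SSW = ΣΣ(x−x̄ᵢ)² = 680.283
MSB = 2014.814/2 = 1007.4070; MSW = 680.283/28 = 24.2958
F = MSB/MSW = 41.4642
df = (2, 28)
p-value (upper-tail) = 0.00000
At α=0.05: p < α → reject H₀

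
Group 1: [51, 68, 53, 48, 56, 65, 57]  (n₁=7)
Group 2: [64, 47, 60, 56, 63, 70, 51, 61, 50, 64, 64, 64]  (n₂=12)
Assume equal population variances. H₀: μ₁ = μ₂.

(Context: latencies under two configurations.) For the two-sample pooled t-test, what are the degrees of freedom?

degrees of freedom = 17

df = n₁ + n₂ − 2 = 7 + 12 − 2 = 17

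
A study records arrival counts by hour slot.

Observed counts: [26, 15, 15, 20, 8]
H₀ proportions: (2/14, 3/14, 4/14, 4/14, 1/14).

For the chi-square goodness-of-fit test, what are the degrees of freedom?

df = k − 1 = 5 − 1 = 4

degrees of freedom = 4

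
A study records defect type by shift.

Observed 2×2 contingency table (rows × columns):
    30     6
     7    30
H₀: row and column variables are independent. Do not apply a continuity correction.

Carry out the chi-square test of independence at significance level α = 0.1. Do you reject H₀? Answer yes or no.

Row totals [36, 37], col totals [37, 36], n=73
χ² = (30−18.25)²/18.25 + (6−17.75)²/17.75 + (7−18.75)²/18.75 + (30−18.25)²/18.25 = 30.2893
df = 1
p-value (upper-tail) = 0.00000
At α=0.1: p < α → reject H₀

reject H₀: yes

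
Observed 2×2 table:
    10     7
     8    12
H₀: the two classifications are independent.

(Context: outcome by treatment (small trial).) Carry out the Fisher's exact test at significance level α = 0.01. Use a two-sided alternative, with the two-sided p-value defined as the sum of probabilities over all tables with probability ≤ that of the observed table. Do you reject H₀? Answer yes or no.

reject H₀: no

Margins: r₁=17, r₂=20, c₁=18, c₂=19, n=37
p_obs = C(17,10)·C(20,8)/C(37,18); sum pmf over tables with pmf ≤ p_obs
p-value (two-sided) = 0.32998
At α=0.01: p ≥ α → fail to reject H₀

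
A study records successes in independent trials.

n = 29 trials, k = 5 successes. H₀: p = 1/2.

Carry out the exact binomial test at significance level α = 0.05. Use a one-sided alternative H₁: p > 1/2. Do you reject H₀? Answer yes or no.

reject H₀: no

Exact binomial: n=29, k=5, p₀=1/2=0.5000
P(X≥5) from Σ C(n,i)·p₀^i·(1−p₀)^(n−i)
p-value (one-sided, H₁ greater) = 0.99995
At α=0.05: p ≥ α → fail to reject H₀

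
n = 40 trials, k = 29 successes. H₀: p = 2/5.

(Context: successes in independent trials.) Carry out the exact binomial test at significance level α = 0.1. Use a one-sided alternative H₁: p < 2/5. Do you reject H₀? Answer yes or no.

Exact binomial: n=40, k=29, p₀=2/5=0.4000
P(X≤29) from Σ C(n,i)·p₀^i·(1−p₀)^(n−i)
p-value (one-sided, H₁ less) = 0.99999
At α=0.1: p ≥ α → fail to reject H₀

reject H₀: no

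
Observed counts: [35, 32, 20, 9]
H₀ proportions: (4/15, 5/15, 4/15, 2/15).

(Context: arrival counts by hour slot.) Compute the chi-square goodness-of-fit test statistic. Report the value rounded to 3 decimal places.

test statistic = 5.805

n = 96; E_i = n·p_i = [25.60, 32.00, 25.60, 12.80]
χ² = (35−25.60)²/25.60 + (32−32.00)²/32.00 + (20−25.60)²/25.60 + (9−12.80)²/12.80 = 5.8047
df = 3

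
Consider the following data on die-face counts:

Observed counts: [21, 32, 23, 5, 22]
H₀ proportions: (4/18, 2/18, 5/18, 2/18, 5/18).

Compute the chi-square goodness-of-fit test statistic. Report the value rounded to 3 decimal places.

n = 103; E_i = n·p_i = [22.89, 11.44, 28.61, 11.44, 28.61]
χ² = (21−22.89)²/22.89 + (32−11.44)²/11.44 + (23−28.61)²/28.61 + (5−11.44)²/11.44 + (22−28.61)²/28.61 = 43.3330
df = 4

test statistic = 43.333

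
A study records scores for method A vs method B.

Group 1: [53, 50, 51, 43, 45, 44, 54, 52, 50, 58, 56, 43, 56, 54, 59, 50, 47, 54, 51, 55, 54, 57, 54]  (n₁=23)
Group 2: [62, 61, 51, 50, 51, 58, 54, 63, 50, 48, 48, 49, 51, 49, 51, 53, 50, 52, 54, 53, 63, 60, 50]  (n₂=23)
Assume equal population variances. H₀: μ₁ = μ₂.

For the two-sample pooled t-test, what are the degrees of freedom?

df = n₁ + n₂ − 2 = 23 + 23 − 2 = 44

degrees of freedom = 44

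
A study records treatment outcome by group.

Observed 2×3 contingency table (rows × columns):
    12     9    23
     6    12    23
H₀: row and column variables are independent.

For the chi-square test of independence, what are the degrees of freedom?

df = (r−1)(c−1) = (2−1)·(3−1) = 2

degrees of freedom = 2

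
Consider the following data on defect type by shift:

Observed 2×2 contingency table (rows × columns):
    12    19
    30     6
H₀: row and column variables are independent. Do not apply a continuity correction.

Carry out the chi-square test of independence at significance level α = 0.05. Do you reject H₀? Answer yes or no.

Row totals [31, 36], col totals [42, 25], n=67
χ² = (12−19.43)²/19.43 + (19−11.57)²/11.57 + (30−22.57)²/22.57 + (6−13.43)²/13.43 = 14.1801
df = 1
p-value (upper-tail) = 0.00017
At α=0.05: p < α → reject H₀

reject H₀: yes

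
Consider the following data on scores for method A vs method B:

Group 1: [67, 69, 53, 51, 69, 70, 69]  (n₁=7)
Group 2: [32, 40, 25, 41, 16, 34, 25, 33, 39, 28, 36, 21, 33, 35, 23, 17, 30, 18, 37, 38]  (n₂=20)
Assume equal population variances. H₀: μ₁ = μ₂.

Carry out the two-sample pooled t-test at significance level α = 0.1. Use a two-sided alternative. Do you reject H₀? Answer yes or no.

reject H₀: yes

x̄₁=64.000, s₁=8.266, n₁=7
x̄₂=30.050, s₂=7.970, n₂=20
s_p² = [6·8.266² + 19·7.970²]/25 = 64.6780
SE = √(s_p²·(1/7+1/20)) = 3.5318
t = (64.000−30.050)/3.5318 = 9.6127
df = 25
p-value (two-sided) = 0.00000
At α=0.1: p < α → reject H₀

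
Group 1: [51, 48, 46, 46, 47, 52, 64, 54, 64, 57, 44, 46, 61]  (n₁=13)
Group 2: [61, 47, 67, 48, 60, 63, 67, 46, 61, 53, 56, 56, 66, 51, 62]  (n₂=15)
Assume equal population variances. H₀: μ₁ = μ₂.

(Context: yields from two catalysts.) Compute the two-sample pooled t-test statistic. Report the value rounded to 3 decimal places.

test statistic = -1.942

x̄₁=52.308, s₁=7.134, n₁=13
x̄₂=57.600, s₂=7.239, n₂=15
s_p² = [12·7.134² + 14·7.239²]/26 = 51.7065
SE = √(s_p²·(1/13+1/15)) = 2.7248
t = (52.308−57.600)/2.7248 = -1.9423
df = 26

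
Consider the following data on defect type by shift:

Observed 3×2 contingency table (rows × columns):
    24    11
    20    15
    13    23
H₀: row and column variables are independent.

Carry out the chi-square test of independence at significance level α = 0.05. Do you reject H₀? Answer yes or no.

reject H₀: yes

Row totals [35, 35, 36], col totals [57, 49], n=106
χ² = (24−18.82)²/18.82 + (11−16.18)²/16.18 + (20−18.82)²/18.82 + (15−16.18)²/16.18 + (13−19.36)²/19.36 + (23−16.64)²/16.64 = 7.7611
df = 2
p-value (upper-tail) = 0.02064
At α=0.05: p < α → reject H₀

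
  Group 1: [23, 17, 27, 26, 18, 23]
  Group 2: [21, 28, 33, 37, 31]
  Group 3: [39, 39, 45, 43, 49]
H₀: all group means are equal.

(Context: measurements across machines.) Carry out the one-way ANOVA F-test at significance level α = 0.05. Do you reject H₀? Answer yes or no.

Group means [22.33, 30.00, 43.00], grand mean 31.188
SSB = Σnᵢ(x̄ᵢ−x̄)² = 1175.104; SSW = ΣΣ(x−x̄ᵢ)² = 299.333
MSB = 1175.104/2 = 587.5521; MSW = 299.333/13 = 23.0256
F = MSB/MSW = 25.5173
df = (2, 13)
p-value (upper-tail) = 0.00003
At α=0.05: p < α → reject H₀

reject H₀: yes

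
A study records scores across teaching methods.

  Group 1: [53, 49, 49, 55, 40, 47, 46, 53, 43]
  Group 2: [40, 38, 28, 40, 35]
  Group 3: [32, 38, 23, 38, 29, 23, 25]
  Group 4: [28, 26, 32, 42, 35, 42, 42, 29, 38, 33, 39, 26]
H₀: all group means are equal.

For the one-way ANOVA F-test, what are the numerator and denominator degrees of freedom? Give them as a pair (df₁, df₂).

k = 4 groups, N = 33 total
df = (k−1, N−k) = (4−1, 33−4) = (3, 29)

degrees of freedom = [3, 29]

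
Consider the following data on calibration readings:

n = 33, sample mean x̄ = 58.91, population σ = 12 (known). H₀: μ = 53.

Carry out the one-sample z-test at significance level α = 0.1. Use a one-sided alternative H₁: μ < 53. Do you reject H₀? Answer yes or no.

reject H₀: no

SE = σ/√n = 12/√33 = 2.0889
z = (x̄−μ₀)/SE = (58.91−53)/2.0889 = 2.8292
p-value (one-sided, H₁ less) = 0.99767
At α=0.1: p ≥ α → fail to reject H₀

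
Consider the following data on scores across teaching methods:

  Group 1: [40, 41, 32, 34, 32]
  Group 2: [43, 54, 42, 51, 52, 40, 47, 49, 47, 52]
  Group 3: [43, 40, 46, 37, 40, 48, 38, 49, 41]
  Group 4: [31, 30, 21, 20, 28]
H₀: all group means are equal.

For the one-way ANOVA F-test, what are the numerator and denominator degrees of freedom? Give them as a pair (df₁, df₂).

k = 4 groups, N = 29 total
df = (k−1, N−k) = (4−1, 29−4) = (3, 25)

degrees of freedom = [3, 25]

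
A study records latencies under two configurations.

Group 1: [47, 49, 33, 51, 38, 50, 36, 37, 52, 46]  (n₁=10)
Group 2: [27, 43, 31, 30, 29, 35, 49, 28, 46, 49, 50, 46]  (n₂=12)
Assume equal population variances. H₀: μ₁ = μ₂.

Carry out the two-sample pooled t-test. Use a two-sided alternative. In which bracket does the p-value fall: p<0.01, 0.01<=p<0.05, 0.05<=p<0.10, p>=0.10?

p-value bracket: p>=0.10

x̄₁=43.900, s₁=7.125, n₁=10
x̄₂=38.583, s₂=9.337, n₂=12
s_p² = [9·7.125² + 11·9.337²]/20 = 70.7908
SE = √(s_p²·(1/10+1/12)) = 3.6025
t = (43.900−38.583)/3.6025 = 1.4758
df = 20
p-value (two-sided) = 0.15557
→ bracket: p>=0.10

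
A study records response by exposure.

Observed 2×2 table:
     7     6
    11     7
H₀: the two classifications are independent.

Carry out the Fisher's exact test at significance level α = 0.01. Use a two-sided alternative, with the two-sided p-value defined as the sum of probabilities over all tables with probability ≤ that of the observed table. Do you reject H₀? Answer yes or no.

Margins: r₁=13, r₂=18, c₁=18, c₂=13, n=31
p_obs = C(13,7)·C(18,11)/C(31,18); sum pmf over tables with pmf ≤ p_obs
p-value (two-sided) = 0.72695
At α=0.01: p ≥ α → fail to reject H₀

reject H₀: no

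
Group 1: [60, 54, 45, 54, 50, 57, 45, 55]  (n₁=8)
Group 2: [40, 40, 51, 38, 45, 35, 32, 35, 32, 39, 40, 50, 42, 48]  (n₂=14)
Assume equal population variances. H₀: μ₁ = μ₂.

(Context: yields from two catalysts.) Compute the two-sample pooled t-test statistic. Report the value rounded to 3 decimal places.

test statistic = 4.578

x̄₁=52.500, s₁=5.425, n₁=8
x̄₂=40.500, s₂=6.161, n₂=14
s_p² = [7·5.425² + 13·6.161²]/20 = 34.9750
SE = √(s_p²·(1/8+1/14)) = 2.6211
t = (52.500−40.500)/2.6211 = 4.5783
df = 20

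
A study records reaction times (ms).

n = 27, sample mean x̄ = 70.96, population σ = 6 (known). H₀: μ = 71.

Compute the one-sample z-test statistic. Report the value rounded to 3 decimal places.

SE = σ/√n = 6/√27 = 1.1547
z = (x̄−μ₀)/SE = (70.96−71)/1.1547 = -0.0346

test statistic = -0.035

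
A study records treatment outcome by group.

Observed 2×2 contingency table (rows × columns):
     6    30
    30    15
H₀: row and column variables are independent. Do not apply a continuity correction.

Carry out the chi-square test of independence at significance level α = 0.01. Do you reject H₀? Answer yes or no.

reject H₀: yes

Row totals [36, 45], col totals [36, 45], n=81
χ² = (6−16.00)²/16.00 + (30−20.00)²/20.00 + (30−20.00)²/20.00 + (15−25.00)²/25.00 = 20.2500
df = 1
p-value (upper-tail) = 0.00001
At α=0.01: p < α → reject H₀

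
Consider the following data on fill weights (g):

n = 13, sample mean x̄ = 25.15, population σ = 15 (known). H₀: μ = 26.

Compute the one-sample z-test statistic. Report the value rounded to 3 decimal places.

test statistic = -0.204

SE = σ/√n = 15/√13 = 4.1603
z = (x̄−μ₀)/SE = (25.15−26)/4.1603 = -0.2043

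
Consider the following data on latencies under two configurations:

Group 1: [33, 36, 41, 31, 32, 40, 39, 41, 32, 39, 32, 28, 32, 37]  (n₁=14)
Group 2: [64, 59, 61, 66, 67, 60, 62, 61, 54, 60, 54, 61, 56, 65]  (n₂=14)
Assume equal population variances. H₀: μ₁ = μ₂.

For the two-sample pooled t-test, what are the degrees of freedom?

degrees of freedom = 26

df = n₁ + n₂ − 2 = 14 + 14 − 2 = 26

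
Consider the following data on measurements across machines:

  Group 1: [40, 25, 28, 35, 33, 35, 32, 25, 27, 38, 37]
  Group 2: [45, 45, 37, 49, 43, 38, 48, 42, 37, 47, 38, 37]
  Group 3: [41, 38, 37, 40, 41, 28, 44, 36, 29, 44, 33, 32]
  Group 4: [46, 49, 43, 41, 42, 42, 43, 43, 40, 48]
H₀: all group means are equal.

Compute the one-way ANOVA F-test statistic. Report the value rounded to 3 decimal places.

Group means [32.27, 42.17, 36.92, 43.70], grand mean 38.689
SSB = Σnᵢ(x̄ᵢ−x̄)² = 886.779; SSW = ΣΣ(x−x̄ᵢ)² = 924.865
MSB = 886.779/3 = 295.5931; MSW = 924.865/41 = 22.5577
F = MSB/MSW = 13.1039
df = (3, 41)

test statistic = 13.104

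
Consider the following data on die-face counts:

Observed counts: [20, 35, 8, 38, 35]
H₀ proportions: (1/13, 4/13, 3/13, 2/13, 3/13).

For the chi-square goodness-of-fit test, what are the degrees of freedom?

degrees of freedom = 4

df = k − 1 = 5 − 1 = 4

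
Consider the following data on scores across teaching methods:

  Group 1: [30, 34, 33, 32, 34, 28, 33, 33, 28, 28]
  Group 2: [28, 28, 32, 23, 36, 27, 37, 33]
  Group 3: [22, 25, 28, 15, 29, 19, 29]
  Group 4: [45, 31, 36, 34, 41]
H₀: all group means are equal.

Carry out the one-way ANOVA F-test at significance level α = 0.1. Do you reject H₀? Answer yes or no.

Group means [31.30, 30.50, 23.86, 37.40], grand mean 30.367
SSB = Σnᵢ(x̄ᵢ−x̄)² = 552.810; SSW = ΣΣ(x−x̄ᵢ)² = 522.157
MSB = 552.810/3 = 184.2698; MSW = 522.157/26 = 20.0830
F = MSB/MSW = 9.1754
df = (3, 26)
p-value (upper-tail) = 0.00026
At α=0.1: p < α → reject H₀

reject H₀: yes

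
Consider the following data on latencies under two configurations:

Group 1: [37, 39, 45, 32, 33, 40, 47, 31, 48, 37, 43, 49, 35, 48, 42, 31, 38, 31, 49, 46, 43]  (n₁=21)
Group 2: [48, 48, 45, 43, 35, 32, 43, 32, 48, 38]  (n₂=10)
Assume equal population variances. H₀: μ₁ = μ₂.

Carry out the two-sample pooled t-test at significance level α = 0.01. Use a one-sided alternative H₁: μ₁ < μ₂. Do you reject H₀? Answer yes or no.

x̄₁=40.190, s₁=6.424, n₁=21
x̄₂=41.200, s₂=6.477, n₂=10
s_p² = [20·6.424² + 9·6.477²]/29 = 41.4772
SE = √(s_p²·(1/21+1/10)) = 2.4744
t = (40.190−41.200)/2.4744 = -0.4080
df = 29
p-value (one-sided, H₁ less) = 0.34314
At α=0.01: p ≥ α → fail to reject H₀

reject H₀: no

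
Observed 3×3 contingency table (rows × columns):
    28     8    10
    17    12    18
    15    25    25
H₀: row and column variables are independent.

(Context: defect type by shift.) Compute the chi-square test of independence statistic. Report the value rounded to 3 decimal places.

test statistic = 17.288

Row totals [46, 47, 65], col totals [60, 45, 53], n=158
χ² = (28−17.47)²/17.47 + (8−13.10)²/13.10 + (10−15.43)²/15.43 + (17−17.85)²/17.85 + (12−13.39)²/13.39 + (18−15.77)²/15.77 + (15−24.68)²/24.68 + (25−18.51)²/18.51 + (25−21.80)²/21.80 = 17.2881
df = 4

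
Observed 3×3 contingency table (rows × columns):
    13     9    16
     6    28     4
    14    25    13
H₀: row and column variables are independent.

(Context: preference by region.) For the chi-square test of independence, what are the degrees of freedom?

degrees of freedom = 4

df = (r−1)(c−1) = (3−1)·(3−1) = 4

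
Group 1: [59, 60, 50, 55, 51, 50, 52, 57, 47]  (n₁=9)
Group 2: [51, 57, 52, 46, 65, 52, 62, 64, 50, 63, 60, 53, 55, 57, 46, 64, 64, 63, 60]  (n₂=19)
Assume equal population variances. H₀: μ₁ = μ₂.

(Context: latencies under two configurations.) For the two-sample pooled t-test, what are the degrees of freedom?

degrees of freedom = 26

df = n₁ + n₂ − 2 = 9 + 19 − 2 = 26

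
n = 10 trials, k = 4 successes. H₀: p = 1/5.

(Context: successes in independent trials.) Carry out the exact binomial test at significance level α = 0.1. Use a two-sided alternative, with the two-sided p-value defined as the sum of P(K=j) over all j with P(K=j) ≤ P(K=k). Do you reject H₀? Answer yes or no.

Exact binomial: n=10, k=4, p₀=1/5=0.2000
P(X=j) = C(n,j)·p₀^j·(1−p₀)^(n−j); p = Σ P(X=j) over j with P(X=j) ≤ P(X=4)
p-value (two-sided) = 0.12087
At α=0.1: p ≥ α → fail to reject H₀

reject H₀: no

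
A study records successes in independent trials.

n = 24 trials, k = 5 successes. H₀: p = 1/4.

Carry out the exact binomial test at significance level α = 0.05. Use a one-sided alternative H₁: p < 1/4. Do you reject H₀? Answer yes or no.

Exact binomial: n=24, k=5, p₀=1/4=0.2500
P(X≤5) from Σ C(n,i)·p₀^i·(1−p₀)^(n−i)
p-value (one-sided, H₁ less) = 0.42216
At α=0.05: p ≥ α → fail to reject H₀

reject H₀: no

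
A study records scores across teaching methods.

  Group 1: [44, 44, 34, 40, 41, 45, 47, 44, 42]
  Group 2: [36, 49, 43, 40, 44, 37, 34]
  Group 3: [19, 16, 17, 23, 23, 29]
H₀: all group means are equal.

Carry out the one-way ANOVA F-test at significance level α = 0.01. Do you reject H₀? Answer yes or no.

Group means [42.33, 40.43, 21.17], grand mean 35.955
SSB = Σnᵢ(x̄ᵢ−x̄)² = 1818.407; SSW = ΣΣ(x−x̄ᵢ)² = 396.548
MSB = 1818.407/2 = 909.2035; MSW = 396.548/19 = 20.8709
F = MSB/MSW = 43.5632
df = (2, 19)
p-value (upper-tail) = 0.00000
At α=0.01: p < α → reject H₀

reject H₀: yes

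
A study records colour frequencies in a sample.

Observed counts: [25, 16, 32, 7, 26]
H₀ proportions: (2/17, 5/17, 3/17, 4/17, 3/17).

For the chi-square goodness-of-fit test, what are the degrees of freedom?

degrees of freedom = 4

df = k − 1 = 5 − 1 = 4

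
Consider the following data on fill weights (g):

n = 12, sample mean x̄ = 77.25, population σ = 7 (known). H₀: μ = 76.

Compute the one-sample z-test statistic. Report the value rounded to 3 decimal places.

test statistic = 0.619

SE = σ/√n = 7/√12 = 2.0207
z = (x̄−μ₀)/SE = (77.25−76)/2.0207 = 0.6186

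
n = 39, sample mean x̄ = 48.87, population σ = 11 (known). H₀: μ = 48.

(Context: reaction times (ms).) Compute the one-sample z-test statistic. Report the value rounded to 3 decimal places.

SE = σ/√n = 11/√39 = 1.7614
z = (x̄−μ₀)/SE = (48.87−48)/1.7614 = 0.4939

test statistic = 0.494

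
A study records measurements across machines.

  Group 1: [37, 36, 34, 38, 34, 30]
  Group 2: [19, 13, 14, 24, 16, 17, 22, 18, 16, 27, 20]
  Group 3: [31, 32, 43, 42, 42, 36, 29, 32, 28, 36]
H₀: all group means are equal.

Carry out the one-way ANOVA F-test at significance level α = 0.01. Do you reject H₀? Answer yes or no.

reject H₀: yes

Group means [34.83, 18.73, 35.10], grand mean 28.370
SSB = Σnᵢ(x̄ᵢ−x̄)² = 1726.381; SSW = ΣΣ(x−x̄ᵢ)² = 505.915
MSB = 1726.381/2 = 863.1906; MSW = 505.915/24 = 21.0798
F = MSB/MSW = 40.9487
df = (2, 24)
p-value (upper-tail) = 0.00000
At α=0.01: p < α → reject H₀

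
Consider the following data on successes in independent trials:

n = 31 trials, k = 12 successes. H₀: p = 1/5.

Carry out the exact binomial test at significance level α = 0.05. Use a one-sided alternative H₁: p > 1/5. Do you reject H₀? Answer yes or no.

reject H₀: yes

Exact binomial: n=31, k=12, p₀=1/5=0.2000
P(X≥12) from Σ C(n,i)·p₀^i·(1−p₀)^(n−i)
p-value (one-sided, H₁ greater) = 0.01272
At α=0.05: p < α → reject H₀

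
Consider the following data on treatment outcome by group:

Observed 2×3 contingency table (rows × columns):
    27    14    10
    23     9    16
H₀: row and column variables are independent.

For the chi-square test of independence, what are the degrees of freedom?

degrees of freedom = 2

df = (r−1)(c−1) = (2−1)·(3−1) = 2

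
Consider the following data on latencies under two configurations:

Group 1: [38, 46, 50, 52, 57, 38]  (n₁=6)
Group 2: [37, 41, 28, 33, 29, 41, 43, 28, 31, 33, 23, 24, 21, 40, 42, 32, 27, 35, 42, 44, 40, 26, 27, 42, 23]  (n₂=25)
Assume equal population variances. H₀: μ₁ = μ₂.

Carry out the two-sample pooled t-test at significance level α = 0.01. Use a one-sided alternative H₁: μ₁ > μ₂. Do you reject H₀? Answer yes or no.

reject H₀: yes

x̄₁=46.833, s₁=7.705, n₁=6
x̄₂=33.280, s₂=7.430, n₂=25
s_p² = [5·7.705² + 24·7.430²]/29 = 55.9267
SE = √(s_p²·(1/6+1/25)) = 3.3997
t = (46.833−33.280)/3.3997 = 3.9866
df = 29
p-value (one-sided, H₁ greater) = 0.00021
At α=0.01: p < α → reject H₀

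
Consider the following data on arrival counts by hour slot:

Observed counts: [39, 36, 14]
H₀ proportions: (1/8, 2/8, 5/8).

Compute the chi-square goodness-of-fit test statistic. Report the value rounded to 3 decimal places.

n = 89; E_i = n·p_i = [11.12, 22.25, 55.62]
χ² = (39−11.12)²/11.12 + (36−22.25)²/22.25 + (14−55.62)²/55.62 = 109.4899
df = 2

test statistic = 109.490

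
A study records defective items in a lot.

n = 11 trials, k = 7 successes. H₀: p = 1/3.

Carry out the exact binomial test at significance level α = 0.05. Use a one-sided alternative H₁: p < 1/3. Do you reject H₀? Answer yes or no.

Exact binomial: n=11, k=7, p₀=1/3=0.3333
P(X≤7) from Σ C(n,i)·p₀^i·(1−p₀)^(n−i)
p-value (one-sided, H₁ less) = 0.99118
At α=0.05: p ≥ α → fail to reject H₀

reject H₀: no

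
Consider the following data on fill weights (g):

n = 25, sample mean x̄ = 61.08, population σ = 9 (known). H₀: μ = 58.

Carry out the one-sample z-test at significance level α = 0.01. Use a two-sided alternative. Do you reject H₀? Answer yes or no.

SE = σ/√n = 9/√25 = 1.8000
z = (x̄−μ₀)/SE = (61.08−58)/1.8000 = 1.7111
p-value (two-sided) = 0.08706
At α=0.01: p ≥ α → fail to reject H₀

reject H₀: no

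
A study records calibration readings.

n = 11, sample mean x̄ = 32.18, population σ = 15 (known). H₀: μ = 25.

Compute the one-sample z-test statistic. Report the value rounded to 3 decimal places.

SE = σ/√n = 15/√11 = 4.5227
z = (x̄−μ₀)/SE = (32.18−25)/4.5227 = 1.5876

test statistic = 1.588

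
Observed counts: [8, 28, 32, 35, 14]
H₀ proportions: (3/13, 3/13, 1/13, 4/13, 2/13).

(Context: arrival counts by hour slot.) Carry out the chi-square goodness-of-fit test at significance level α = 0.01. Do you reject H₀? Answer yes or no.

n = 117; E_i = n·p_i = [27.00, 27.00, 9.00, 36.00, 18.00]
χ² = (8−27.00)²/27.00 + (28−27.00)²/27.00 + (32−9.00)²/9.00 + (35−36.00)²/36.00 + (14−18.00)²/18.00 = 73.1019
df = 4
p-value (upper-tail) = 0.00000
At α=0.01: p < α → reject H₀

reject H₀: yes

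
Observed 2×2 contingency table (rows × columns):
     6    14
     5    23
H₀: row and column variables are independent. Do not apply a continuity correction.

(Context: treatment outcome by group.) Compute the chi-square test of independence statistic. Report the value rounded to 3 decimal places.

Row totals [20, 28], col totals [11, 37], n=48
χ² = (6−4.58)²/4.58 + (14−15.42)²/15.42 + (5−6.42)²/6.42 + (23−21.58)²/21.58 = 0.9738
df = 1

test statistic = 0.974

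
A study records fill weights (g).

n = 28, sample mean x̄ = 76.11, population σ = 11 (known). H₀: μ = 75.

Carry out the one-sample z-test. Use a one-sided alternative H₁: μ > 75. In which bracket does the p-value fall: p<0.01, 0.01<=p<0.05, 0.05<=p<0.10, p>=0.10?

SE = σ/√n = 11/√28 = 2.0788
z = (x̄−μ₀)/SE = (76.11−75)/2.0788 = 0.5340
p-value (one-sided, H₁ greater) = 0.29668
→ bracket: p>=0.10

p-value bracket: p>=0.10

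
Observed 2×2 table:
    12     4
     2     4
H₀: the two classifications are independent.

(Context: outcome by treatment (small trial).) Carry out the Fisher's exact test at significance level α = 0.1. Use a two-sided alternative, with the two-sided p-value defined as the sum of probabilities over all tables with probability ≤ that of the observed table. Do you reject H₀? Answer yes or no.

Margins: r₁=16, r₂=6, c₁=14, c₂=8, n=22
p_obs = C(16,12)·C(6,2)/C(22,14); sum pmf over tables with pmf ≤ p_obs
p-value (two-sided) = 0.13650
At α=0.1: p ≥ α → fail to reject H₀

reject H₀: no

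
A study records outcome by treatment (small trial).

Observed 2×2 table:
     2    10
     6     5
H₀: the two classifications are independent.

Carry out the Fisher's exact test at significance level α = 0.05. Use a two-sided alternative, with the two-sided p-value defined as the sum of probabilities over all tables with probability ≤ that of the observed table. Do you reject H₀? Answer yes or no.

Margins: r₁=12, r₂=11, c₁=8, c₂=15, n=23
p_obs = C(12,2)·C(11,6)/C(23,8); sum pmf over tables with pmf ≤ p_obs
p-value (two-sided) = 0.08938
At α=0.05: p ≥ α → fail to reject H₀

reject H₀: no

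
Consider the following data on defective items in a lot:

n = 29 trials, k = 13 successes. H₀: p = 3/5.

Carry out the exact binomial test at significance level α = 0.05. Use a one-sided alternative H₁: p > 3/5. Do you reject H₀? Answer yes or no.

Exact binomial: n=29, k=13, p₀=3/5=0.6000
P(X≥13) from Σ C(n,i)·p₀^i·(1−p₀)^(n−i)
p-value (one-sided, H₁ greater) = 0.96712
At α=0.05: p ≥ α → fail to reject H₀

reject H₀: no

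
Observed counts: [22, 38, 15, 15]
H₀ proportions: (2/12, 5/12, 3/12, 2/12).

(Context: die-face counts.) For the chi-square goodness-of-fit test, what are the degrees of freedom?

df = k − 1 = 4 − 1 = 3

degrees of freedom = 3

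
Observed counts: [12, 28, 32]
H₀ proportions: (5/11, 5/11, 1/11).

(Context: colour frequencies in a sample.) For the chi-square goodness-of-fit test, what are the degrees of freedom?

degrees of freedom = 2

df = k − 1 = 3 − 1 = 2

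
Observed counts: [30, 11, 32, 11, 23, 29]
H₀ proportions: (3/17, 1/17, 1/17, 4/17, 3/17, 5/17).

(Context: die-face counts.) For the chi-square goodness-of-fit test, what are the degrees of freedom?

degrees of freedom = 5

df = k − 1 = 6 − 1 = 5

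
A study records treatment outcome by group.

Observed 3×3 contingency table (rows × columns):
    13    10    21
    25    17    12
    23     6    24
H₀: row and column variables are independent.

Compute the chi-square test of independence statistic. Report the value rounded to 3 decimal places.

Row totals [44, 54, 53], col totals [61, 33, 57], n=151
χ² = (13−17.77)²/17.77 + (10−9.62)²/9.62 + (21−16.61)²/16.61 + (25−21.81)²/21.81 + (17−11.80)²/11.80 + (12−20.38)²/20.38 + (23−21.41)²/21.41 + (6−11.58)²/11.58 + (24−20.01)²/20.01 = 12.2683
df = 4

test statistic = 12.268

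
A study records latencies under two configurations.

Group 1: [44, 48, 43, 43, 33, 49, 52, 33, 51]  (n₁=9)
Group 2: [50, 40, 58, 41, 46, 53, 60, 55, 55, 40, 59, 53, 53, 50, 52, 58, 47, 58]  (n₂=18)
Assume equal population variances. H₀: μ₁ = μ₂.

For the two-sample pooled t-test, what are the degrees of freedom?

df = n₁ + n₂ − 2 = 9 + 18 − 2 = 25

degrees of freedom = 25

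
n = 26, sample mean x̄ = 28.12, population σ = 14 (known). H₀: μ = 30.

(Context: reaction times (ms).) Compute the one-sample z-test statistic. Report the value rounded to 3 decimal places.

test statistic = -0.685

SE = σ/√n = 14/√26 = 2.7456
z = (x̄−μ₀)/SE = (28.12−30)/2.7456 = -0.6847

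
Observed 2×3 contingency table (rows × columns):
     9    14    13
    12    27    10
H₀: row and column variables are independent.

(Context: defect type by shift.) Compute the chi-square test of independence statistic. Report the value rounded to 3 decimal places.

Row totals [36, 49], col totals [21, 41, 23], n=85
χ² = (9−8.89)²/8.89 + (14−17.36)²/17.36 + (13−9.74)²/9.74 + (12−12.11)²/12.11 + (27−23.64)²/23.64 + (10−13.26)²/13.26 = 3.0243
df = 2

test statistic = 3.024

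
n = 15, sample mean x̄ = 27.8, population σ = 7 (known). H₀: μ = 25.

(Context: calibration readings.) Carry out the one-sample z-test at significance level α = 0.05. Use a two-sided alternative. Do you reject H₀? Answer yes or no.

reject H₀: no

SE = σ/√n = 7/√15 = 1.8074
z = (x̄−μ₀)/SE = (27.8−25)/1.8074 = 1.5492
p-value (two-sided) = 0.12134
At α=0.05: p ≥ α → fail to reject H₀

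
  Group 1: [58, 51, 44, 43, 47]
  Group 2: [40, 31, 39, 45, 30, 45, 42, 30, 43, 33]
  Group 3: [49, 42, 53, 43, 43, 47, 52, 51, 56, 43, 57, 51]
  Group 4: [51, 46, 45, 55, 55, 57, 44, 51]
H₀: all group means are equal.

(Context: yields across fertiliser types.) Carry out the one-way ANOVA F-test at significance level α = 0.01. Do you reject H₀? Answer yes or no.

reject H₀: yes

Group means [48.60, 37.80, 48.92, 50.50], grand mean 46.057
SSB = Σnᵢ(x̄ᵢ−x̄)² = 970.169; SSW = ΣΣ(x−x̄ᵢ)² = 977.717
MSB = 970.169/3 = 323.3897; MSW = 977.717/31 = 31.5392
F = MSB/MSW = 10.2536
df = (3, 31)
p-value (upper-tail) = 0.00008
At α=0.01: p < α → reject H₀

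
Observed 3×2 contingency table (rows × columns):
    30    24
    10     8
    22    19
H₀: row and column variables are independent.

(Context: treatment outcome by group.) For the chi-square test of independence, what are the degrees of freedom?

df = (r−1)(c−1) = (3−1)·(2−1) = 2

degrees of freedom = 2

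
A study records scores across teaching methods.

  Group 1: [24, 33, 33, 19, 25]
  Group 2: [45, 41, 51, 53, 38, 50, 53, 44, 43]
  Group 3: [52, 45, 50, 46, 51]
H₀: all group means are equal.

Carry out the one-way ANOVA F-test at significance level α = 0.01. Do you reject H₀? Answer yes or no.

Group means [26.80, 46.44, 48.80], grand mean 41.895
SSB = Σnᵢ(x̄ᵢ−x̄)² = 1563.967; SSW = ΣΣ(x−x̄ᵢ)² = 427.822
MSB = 1563.967/2 = 781.9836; MSW = 427.822/16 = 26.7389
F = MSB/MSW = 29.2452
df = (2, 16)
p-value (upper-tail) = 0.00000
At α=0.01: p < α → reject H₀

reject H₀: yes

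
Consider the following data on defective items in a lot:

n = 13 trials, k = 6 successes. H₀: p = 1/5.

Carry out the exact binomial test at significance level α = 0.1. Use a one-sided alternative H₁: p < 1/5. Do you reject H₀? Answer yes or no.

Exact binomial: n=13, k=6, p₀=1/5=0.2000
P(X≤6) from Σ C(n,i)·p₀^i·(1−p₀)^(n−i)
p-value (one-sided, H₁ less) = 0.99300
At α=0.1: p ≥ α → fail to reject H₀

reject H₀: no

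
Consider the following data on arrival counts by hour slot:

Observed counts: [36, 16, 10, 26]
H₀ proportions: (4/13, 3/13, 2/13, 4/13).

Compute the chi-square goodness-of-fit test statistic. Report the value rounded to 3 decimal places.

n = 88; E_i = n·p_i = [27.08, 20.31, 13.54, 27.08]
χ² = (36−27.08)²/27.08 + (16−20.31)²/20.31 + (10−13.54)²/13.54 + (26−27.08)²/27.08 = 4.8220
df = 3

test statistic = 4.822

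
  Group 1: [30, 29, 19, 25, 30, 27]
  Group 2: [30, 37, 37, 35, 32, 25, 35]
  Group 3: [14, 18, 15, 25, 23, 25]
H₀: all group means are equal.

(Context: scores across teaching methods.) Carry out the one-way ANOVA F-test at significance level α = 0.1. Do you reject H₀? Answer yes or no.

reject H₀: yes

Group means [26.67, 33.00, 20.00], grand mean 26.895
SSB = Σnᵢ(x̄ᵢ−x̄)² = 546.456; SSW = ΣΣ(x−x̄ᵢ)² = 327.333
MSB = 546.456/2 = 273.2281; MSW = 327.333/16 = 20.4583
F = MSB/MSW = 13.3553
df = (2, 16)
p-value (upper-tail) = 0.00039
At α=0.1: p < α → reject H₀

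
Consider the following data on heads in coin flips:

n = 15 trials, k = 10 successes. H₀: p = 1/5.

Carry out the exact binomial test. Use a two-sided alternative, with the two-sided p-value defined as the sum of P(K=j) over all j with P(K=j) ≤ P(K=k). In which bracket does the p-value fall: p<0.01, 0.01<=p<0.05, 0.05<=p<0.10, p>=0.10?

Exact binomial: n=15, k=10, p₀=1/5=0.2000
P(X=j) = C(n,j)·p₀^j·(1−p₀)^(n−j); p = Σ P(X=j) over j with P(X=j) ≤ P(X=10)
p-value (two-sided) = 0.00011
→ bracket: p<0.01

p-value bracket: p<0.01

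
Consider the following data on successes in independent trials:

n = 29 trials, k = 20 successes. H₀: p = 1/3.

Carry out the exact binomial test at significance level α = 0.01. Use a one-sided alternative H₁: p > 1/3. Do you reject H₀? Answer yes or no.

Exact binomial: n=29, k=20, p₀=1/3=0.3333
P(X≥20) from Σ C(n,i)·p₀^i·(1−p₀)^(n−i)
p-value (one-sided, H₁ greater) = 0.00009
At α=0.01: p < α → reject H₀

reject H₀: yes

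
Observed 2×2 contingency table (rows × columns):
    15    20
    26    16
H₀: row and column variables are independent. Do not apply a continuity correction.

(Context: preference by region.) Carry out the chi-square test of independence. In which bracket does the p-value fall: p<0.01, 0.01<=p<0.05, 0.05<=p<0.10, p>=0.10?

Row totals [35, 42], col totals [41, 36], n=77
χ² = (15−18.64)²/18.64 + (20−16.36)²/16.36 + (26−22.36)²/22.36 + (16−19.64)²/19.64 = 2.7823
df = 1
p-value (upper-tail) = 0.09531
→ bracket: 0.05<=p<0.10

p-value bracket: 0.05<=p<0.10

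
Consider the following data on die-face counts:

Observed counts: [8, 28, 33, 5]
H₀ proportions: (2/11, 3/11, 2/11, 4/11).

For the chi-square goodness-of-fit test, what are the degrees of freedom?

degrees of freedom = 3

df = k − 1 = 4 − 1 = 3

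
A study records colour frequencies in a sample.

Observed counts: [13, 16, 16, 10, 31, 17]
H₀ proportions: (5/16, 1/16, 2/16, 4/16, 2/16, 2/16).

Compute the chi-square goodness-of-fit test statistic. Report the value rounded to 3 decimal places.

n = 103; E_i = n·p_i = [32.19, 6.44, 12.88, 25.75, 12.88, 12.88]
χ² = (13−32.19)²/32.19 + (16−6.44)²/6.44 + (16−12.88)²/12.88 + (10−25.75)²/25.75 + (31−12.88)²/12.88 + (17−12.88)²/12.88 = 62.8718
df = 5

test statistic = 62.872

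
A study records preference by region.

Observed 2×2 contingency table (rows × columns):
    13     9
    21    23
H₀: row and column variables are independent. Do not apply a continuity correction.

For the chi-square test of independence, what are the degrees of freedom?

degrees of freedom = 1

df = (r−1)(c−1) = (2−1)·(2−1) = 1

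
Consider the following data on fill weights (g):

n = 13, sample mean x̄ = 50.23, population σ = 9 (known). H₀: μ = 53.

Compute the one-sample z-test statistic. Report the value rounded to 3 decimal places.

test statistic = -1.110

SE = σ/√n = 9/√13 = 2.4962
z = (x̄−μ₀)/SE = (50.23−53)/2.4962 = -1.1097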